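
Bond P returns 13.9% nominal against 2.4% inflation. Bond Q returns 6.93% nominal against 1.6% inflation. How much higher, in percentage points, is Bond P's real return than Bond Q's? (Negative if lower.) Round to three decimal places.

Bond P real return: 1.139/1.024 − 1 = 11.2305%.
Bond Q real return: 1.0693/1.016 − 1 = 5.2461%.
Difference: 11.2305 − 5.2461 = 5.9844 pp.

5.984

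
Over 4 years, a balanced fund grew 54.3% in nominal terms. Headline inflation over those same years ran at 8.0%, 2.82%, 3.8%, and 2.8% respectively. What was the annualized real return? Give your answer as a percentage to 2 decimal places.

Cumulative inflation factor: 1.080 × 1.0282 × 1.038 × 1.028 ≈ 1.18493.
Nominal growth factor: 1.54300. Real growth factor = 1.54300 / 1.18493 ≈ 1.30219.
Annualized: 1.30219^(1/4) − 1 ≈ 0.06824.

6.82%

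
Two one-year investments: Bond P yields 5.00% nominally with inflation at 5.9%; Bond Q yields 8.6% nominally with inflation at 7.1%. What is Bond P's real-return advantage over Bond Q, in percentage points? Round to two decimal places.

-2.25

Bond P real return: 1.0500/1.059 − 1 = -0.850%.
Bond Q real return: 1.086/1.071 − 1 = 1.401%.
Difference: -0.850 − 1.401 = -2.251 pp.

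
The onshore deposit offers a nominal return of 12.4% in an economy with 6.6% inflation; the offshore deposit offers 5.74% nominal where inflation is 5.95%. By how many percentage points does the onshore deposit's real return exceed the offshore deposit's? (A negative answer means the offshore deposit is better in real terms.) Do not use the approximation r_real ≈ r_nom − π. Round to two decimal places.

5.64

The onshore deposit real return: 1.124/1.066 − 1 = 5.441%.
The offshore deposit real return: 1.0574/1.0595 − 1 = -0.198%.
Difference: 5.441 − (-0.198) = 5.639 pp.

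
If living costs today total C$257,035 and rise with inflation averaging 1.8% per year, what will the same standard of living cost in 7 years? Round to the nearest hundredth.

C$291,223.70

Cumulative price-level factor: (1+1.8%)^7 ≈ 1.1330118341.
The nominal amount required is C$257,035 scaled up by that factor.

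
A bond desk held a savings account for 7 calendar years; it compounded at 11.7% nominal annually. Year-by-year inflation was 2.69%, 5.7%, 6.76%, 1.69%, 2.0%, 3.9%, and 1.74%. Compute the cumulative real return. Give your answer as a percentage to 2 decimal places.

Cumulative inflation factor: 1.0269 × 1.057 × 1.0676 × 1.0169 × 1.020 × 1.039 × 1.0174 ≈ 1.27057.
Nominal growth factor: 2.16956. Real growth factor = 2.16956 / 1.27057 ≈ 1.70756.
Total real return ≈ 70.7555%.

70.76%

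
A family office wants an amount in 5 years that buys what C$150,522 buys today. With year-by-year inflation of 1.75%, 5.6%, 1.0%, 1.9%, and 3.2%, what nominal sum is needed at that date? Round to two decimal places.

Cumulative price-level factor: 1.0175 × 1.056 × 1.010 × 1.019 × 1.032 ≈ 1.1412310815.
The nominal amount required is C$150,522 scaled up by that factor.

C$171,780.38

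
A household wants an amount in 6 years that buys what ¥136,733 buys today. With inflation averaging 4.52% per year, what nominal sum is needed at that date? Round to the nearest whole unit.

¥178,267

Cumulative price-level factor: (1+4.52%)^6 ≈ 1.3037562589.
The nominal amount required is ¥136,733 scaled up by that factor.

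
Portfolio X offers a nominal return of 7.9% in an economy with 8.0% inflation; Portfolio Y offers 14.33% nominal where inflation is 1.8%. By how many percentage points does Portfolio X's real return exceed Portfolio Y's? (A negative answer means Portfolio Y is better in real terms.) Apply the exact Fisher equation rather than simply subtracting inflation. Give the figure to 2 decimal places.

Portfolio X real return: 1.079/1.080 − 1 = -0.093%.
Portfolio Y real return: 1.1433/1.018 − 1 = 12.308%.
Difference: -0.093 − 12.308 = -12.401 pp.

-12.40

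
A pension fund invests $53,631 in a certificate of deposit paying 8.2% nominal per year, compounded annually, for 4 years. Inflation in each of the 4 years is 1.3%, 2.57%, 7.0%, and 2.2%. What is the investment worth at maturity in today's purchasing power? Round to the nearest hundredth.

Nominal value at maturity: $53,631 × (1 + 8.2%)^4 ≈ $73,506.36.
Price-level factor over 4 years: 1.013 × 1.0257 × 1.070 × 1.022 ≈ 1.1362253497.
Dividing the nominal maturity value by the price-level factor gives the value in today's money.

$64,693.47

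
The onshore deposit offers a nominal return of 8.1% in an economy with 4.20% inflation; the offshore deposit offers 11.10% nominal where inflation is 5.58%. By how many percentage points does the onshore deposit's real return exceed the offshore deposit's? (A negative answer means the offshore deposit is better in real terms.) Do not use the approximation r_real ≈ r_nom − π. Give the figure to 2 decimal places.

The onshore deposit real return: 1.081/1.0420 − 1 = 3.743%.
The offshore deposit real return: 1.1110/1.0558 − 1 = 5.228%.
Difference: 3.743 − 5.228 = -1.485 pp.

-1.49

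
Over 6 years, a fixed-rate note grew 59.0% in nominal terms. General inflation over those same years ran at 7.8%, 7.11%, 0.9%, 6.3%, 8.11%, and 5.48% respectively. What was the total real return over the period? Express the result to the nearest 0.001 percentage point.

12.587%

Cumulative inflation factor: 1.078 × 1.0711 × 1.009 × 1.063 × 1.0811 × 1.0548 ≈ 1.41224.
Nominal growth factor: 1.59000. Real growth factor = 1.59000 / 1.41224 ≈ 1.12587.
Total real return ≈ 12.5869%.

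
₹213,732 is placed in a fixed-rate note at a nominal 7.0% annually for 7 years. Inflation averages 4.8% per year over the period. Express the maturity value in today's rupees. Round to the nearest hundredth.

Nominal value at maturity: ₹213,732 × (1 + 7.0%)^7 ≈ ₹343,206.89.
Price-level factor over 7 years: (1 + 4.8%)^7 ≈ 1.3884459516.
The maturity value deflated by that factor is the answer in today's purchasing power.

₹247,187.79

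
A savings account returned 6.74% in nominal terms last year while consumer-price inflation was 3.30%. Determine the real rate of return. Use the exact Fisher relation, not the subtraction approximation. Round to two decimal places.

3.33%

Real return via the Fisher equation: (1 + 6.74%)/(1 + 3.30%) − 1 = 1.0674/1.0330 − 1 ≈ 0.03330.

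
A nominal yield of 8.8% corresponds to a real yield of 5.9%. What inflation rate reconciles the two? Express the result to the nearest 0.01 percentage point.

2.74%

From (1+r_nom) = (1+r_real)(1+π), we get 1+π = (1 + 8.8%)/(1 + 5.9%) = 1.088/1.059 ≈ 1.02738.
So π ≈ 2.7384%.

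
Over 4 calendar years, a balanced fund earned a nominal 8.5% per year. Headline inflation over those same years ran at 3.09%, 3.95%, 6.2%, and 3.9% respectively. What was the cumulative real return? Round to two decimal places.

17.20%

Cumulative inflation factor: 1.0309 × 1.0395 × 1.062 × 1.039 ≈ 1.18245.
Nominal growth factor: 1.38586. Real growth factor = 1.38586 / 1.18245 ≈ 1.17203.
Total real return ≈ 17.2028%.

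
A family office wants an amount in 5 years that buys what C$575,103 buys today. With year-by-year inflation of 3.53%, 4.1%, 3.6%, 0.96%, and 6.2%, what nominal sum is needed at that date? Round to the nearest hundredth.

Cumulative price-level factor: 1.0353 × 1.041 × 1.036 × 1.0096 × 1.062 ≈ 1.1971554792.
The nominal amount required is C$575,103 scaled up by that factor.

C$688,487.71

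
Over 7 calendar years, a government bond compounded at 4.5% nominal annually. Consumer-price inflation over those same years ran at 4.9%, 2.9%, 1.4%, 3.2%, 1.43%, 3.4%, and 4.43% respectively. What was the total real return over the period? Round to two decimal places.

10.00%

Cumulative inflation factor: 1.049 × 1.029 × 1.014 × 1.032 × 1.0143 × 1.034 × 1.0443 ≈ 1.23715.
Nominal growth factor: 1.36086. Real growth factor = 1.36086 / 1.23715 ≈ 1.10000.
Total real return ≈ 10.0001%.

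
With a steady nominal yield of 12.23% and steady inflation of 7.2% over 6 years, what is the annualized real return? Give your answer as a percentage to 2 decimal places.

4.69%

With constant rates the annual real return is the same each year: (1+12.23%)/(1+7.2%) − 1 = 0.04692.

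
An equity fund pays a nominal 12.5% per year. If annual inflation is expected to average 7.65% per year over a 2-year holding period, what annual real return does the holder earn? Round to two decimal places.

4.51%

With constant rates the annual real return is the same each year: (1+12.5%)/(1+7.65%) − 1 = 0.04505.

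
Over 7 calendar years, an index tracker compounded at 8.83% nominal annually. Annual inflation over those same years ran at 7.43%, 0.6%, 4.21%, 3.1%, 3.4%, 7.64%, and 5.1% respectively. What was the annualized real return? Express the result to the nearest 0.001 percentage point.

Cumulative inflation factor: 1.0743 × 1.006 × 1.0421 × 1.031 × 1.034 × 1.0764 × 1.051 ≈ 1.35828.
Nominal growth factor: 1.80817. Real growth factor = 1.80817 / 1.35828 ≈ 1.33123.
Annualized: 1.33123^(1/7) − 1 ≈ 0.04172.

4.172%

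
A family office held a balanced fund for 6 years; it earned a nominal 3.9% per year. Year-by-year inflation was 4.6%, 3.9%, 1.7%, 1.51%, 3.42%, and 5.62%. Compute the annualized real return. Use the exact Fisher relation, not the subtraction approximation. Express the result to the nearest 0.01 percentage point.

0.44%

Cumulative inflation factor: 1.046 × 1.039 × 1.017 × 1.0151 × 1.0342 × 1.0562 ≈ 1.22554.
Nominal growth factor: 1.25804. Real growth factor = 1.25804 / 1.22554 ≈ 1.02652.
Annualized: 1.02652^(1/6) − 1 ≈ 0.00437.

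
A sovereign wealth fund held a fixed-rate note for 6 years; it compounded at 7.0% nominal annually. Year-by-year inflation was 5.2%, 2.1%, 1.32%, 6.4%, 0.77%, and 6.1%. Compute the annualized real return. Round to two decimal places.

3.26%

Cumulative inflation factor: 1.052 × 1.021 × 1.0132 × 1.064 × 1.0077 × 1.061 ≈ 1.23801.
Nominal growth factor: 1.50073. Real growth factor = 1.50073 / 1.23801 ≈ 1.21221.
Annualized: 1.21221^(1/6) − 1 ≈ 0.03259.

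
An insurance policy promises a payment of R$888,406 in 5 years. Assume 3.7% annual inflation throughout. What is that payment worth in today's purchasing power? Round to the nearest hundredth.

Price-level factor over 5 years: (1 + 3.7%)^5 ≈ 1.1992059701.
Purchasing power today: R$888,406 divided by that factor.

R$740,828.53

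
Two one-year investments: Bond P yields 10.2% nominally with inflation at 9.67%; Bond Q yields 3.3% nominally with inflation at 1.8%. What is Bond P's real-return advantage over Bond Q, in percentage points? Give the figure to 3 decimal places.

Bond P real return: 1.102/1.0967 − 1 = 0.4833%.
Bond Q real return: 1.033/1.018 − 1 = 1.4735%.
Difference: 0.4833 − 1.4735 = -0.9902 pp.

-0.990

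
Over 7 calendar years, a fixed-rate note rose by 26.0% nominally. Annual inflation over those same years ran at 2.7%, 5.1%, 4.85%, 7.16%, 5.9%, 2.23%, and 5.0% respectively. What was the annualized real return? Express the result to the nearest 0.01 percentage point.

Cumulative inflation factor: 1.027 × 1.051 × 1.0485 × 1.0716 × 1.059 × 1.0223 × 1.050 ≈ 1.37860.
Nominal growth factor: 1.26000. Real growth factor = 1.26000 / 1.37860 ≈ 0.91397.
Annualized: 0.91397^(1/7) − 1 ≈ -0.01277.

-1.28%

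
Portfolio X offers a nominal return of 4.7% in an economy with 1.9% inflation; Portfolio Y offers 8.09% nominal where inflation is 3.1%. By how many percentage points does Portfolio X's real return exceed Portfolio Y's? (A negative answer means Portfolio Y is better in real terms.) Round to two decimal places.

Portfolio X real return: 1.047/1.019 − 1 = 2.748%.
Portfolio Y real return: 1.0809/1.031 − 1 = 4.840%.
Difference: 2.748 − 4.840 = -2.092 pp.

-2.09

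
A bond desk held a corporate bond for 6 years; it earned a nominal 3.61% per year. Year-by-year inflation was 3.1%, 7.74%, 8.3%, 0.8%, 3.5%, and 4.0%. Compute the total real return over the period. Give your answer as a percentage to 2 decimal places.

Cumulative inflation factor: 1.031 × 1.0774 × 1.083 × 1.008 × 1.035 × 1.040 ≈ 1.30526.
Nominal growth factor: 1.23711. Real growth factor = 1.23711 / 1.30526 ≈ 0.94779.
Total real return ≈ -5.2211%.

-5.22%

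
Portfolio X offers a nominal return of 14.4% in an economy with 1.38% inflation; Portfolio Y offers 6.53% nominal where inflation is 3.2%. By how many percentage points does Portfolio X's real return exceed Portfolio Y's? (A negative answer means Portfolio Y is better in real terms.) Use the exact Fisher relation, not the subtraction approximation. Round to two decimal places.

9.62

Portfolio X real return: 1.144/1.0138 − 1 = 12.843%.
Portfolio Y real return: 1.0653/1.032 − 1 = 3.227%.
Difference: 12.843 − 3.227 = 9.616 pp.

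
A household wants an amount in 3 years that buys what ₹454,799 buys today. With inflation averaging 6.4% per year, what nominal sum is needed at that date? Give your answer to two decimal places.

Cumulative price-level factor: (1+6.4%)^3 = 1.204550144.
The nominal amount required is ₹454,799 scaled up by that factor.

₹547,828.20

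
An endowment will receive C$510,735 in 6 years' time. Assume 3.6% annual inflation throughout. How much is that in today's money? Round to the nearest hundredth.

Price-level factor over 6 years: (1 + 3.6%)^6 ≈ 1.2363986792.
Purchasing power today: C$510,735 divided by that factor.

C$413,082.78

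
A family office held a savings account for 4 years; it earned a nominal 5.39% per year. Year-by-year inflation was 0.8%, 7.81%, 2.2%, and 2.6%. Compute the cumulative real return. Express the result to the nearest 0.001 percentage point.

Cumulative inflation factor: 1.008 × 1.0781 × 1.022 × 1.026 ≈ 1.13951.
Nominal growth factor: 1.23367. Real growth factor = 1.23367 / 1.13951 ≈ 1.08263.
Total real return ≈ 8.2629%.

8.263%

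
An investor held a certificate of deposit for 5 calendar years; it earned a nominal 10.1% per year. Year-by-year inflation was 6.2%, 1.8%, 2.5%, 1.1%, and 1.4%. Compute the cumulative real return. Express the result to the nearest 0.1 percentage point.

Cumulative inflation factor: 1.062 × 1.018 × 1.025 × 1.011 × 1.014 ≈ 1.13602.
Nominal growth factor: 1.61784. Real growth factor = 1.61784 / 1.13602 ≈ 1.42414.
Total real return ≈ 42.4136%.

42.4%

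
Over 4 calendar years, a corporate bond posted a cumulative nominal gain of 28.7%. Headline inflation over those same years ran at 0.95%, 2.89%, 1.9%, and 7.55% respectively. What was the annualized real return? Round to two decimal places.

3.12%

Cumulative inflation factor: 1.0095 × 1.0289 × 1.019 × 1.0755 ≈ 1.13832.
Nominal growth factor: 1.28700. Real growth factor = 1.28700 / 1.13832 ≈ 1.13061.
Annualized: 1.13061^(1/4) − 1 ≈ 0.03117.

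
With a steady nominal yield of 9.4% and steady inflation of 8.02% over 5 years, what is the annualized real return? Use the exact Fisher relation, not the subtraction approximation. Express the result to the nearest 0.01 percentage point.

1.28%

With constant rates the annual real return is the same each year: (1+9.4%)/(1+8.02%) − 1 = 0.01278.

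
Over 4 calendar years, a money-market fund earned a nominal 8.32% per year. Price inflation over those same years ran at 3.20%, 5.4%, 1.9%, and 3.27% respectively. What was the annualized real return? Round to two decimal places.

4.72%

Cumulative inflation factor: 1.0320 × 1.054 × 1.019 × 1.0327 ≈ 1.14464.
Nominal growth factor: 1.37669. Real growth factor = 1.37669 / 1.14464 ≈ 1.20272.
Annualized: 1.20272^(1/4) − 1 ≈ 0.04723.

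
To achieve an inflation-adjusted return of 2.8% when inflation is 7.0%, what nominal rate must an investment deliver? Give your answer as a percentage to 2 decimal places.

By the Fisher equation, 1 + r_nom = (1 + 2.8%)(1 + 7.0%) = 1.028 × 1.070 = 1.09996.
So r_nom = 9.996%.

10.00%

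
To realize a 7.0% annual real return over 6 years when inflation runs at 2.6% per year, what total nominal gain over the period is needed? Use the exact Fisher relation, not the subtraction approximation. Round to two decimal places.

75.06%

Required annual nominal rate: (1+7.0%)(1+2.6%) − 1 = 9.782%.
Cumulative over 6 years: (1 + 0.09782)^6 − 1 ≈ 0.75060.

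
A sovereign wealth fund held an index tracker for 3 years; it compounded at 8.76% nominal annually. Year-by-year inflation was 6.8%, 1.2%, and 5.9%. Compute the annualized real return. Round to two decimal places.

3.97%

Cumulative inflation factor: 1.068 × 1.012 × 1.059 ≈ 1.14458.
Nominal growth factor: 1.28649. Real growth factor = 1.28649 / 1.14458 ≈ 1.12398.
Annualized: 1.12398^(1/3) − 1 ≈ 0.03973.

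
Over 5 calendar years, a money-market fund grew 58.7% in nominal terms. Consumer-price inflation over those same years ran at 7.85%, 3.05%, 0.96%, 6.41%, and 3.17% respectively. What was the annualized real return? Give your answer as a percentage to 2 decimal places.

Cumulative inflation factor: 1.0785 × 1.0305 × 1.0096 × 1.0641 × 1.0317 ≈ 1.23184.
Nominal growth factor: 1.58700. Real growth factor = 1.58700 / 1.23184 ≈ 1.28832.
Annualized: 1.28832^(1/5) − 1 ≈ 0.05197.

5.20%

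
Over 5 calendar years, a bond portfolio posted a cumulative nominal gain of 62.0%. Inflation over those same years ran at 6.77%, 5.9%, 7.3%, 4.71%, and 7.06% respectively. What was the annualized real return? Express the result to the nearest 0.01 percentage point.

3.56%

Cumulative inflation factor: 1.0677 × 1.059 × 1.073 × 1.0471 × 1.0706 ≈ 1.36007.
Nominal growth factor: 1.62000. Real growth factor = 1.62000 / 1.36007 ≈ 1.19112.
Annualized: 1.19112^(1/5) − 1 ≈ 0.03560.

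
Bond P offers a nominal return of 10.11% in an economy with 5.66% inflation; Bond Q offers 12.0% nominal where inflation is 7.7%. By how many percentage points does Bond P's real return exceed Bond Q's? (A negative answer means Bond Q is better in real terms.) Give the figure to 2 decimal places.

Bond P real return: 1.1011/1.0566 − 1 = 4.212%.
Bond Q real return: 1.120/1.077 − 1 = 3.993%.
Difference: 4.212 − 3.993 = 0.219 pp.

0.22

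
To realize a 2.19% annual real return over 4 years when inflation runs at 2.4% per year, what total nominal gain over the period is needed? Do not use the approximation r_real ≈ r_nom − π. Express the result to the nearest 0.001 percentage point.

Required annual nominal rate: (1+2.19%)(1+2.4%) − 1 = 4.64256%.
Cumulative over 4 years: (1 + 0.0464256)^4 − 1 ≈ 0.19904.

19.904%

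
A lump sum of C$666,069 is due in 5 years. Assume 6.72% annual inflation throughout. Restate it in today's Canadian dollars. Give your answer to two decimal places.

C$481,160.69

Price-level factor over 5 years: (1 + 6.72%)^5 ≈ 1.3842963789.
Purchasing power today: C$666,069 divided by that factor.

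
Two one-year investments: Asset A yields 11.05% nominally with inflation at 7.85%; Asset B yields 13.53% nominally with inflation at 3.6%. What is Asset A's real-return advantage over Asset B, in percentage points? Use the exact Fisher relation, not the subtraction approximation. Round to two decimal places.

Asset A real return: 1.1105/1.0785 − 1 = 2.967%.
Asset B real return: 1.1353/1.036 − 1 = 9.585%.
Difference: 2.967 − 9.585 = -6.618 pp.

-6.62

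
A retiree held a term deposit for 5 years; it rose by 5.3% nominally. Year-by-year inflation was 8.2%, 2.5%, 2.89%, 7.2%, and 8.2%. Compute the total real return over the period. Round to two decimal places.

-20.44%

Cumulative inflation factor: 1.082 × 1.025 × 1.0289 × 1.072 × 1.082 ≈ 1.32357.
Nominal growth factor: 1.05300. Real growth factor = 1.05300 / 1.32357 ≈ 0.79558.
Total real return ≈ -20.4423%.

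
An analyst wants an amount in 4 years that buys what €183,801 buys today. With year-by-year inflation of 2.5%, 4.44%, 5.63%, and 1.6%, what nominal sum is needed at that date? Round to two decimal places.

Cumulative price-level factor: 1.025 × 1.0444 × 1.0563 × 1.016 ≈ 1.1488721884.
Multiplying €183,801 by the price-level factor gives the future nominal sum.

€211,163.86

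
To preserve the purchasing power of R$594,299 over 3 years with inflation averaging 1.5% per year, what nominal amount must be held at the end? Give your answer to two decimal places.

R$621,445.61

Cumulative price-level factor: (1+1.5%)^3 = 1.045678375.
Multiplying R$594,299 by the price-level factor gives the future nominal sum.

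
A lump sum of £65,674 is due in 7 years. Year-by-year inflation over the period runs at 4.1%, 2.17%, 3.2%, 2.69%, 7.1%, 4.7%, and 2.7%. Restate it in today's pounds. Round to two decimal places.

£50,594.69

Price-level factor over 7 years: 1.041 × 1.0217 × 1.032 × 1.0269 × 1.071 × 1.047 × 1.027 ≈ 1.2980414777.
Purchasing power today: £65,674 divided by that factor.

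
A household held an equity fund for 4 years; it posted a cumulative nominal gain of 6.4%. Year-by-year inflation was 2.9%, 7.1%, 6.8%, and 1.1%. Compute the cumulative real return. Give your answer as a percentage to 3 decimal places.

-10.584%

Cumulative inflation factor: 1.029 × 1.071 × 1.068 × 1.011 ≈ 1.18995.
Nominal growth factor: 1.06400. Real growth factor = 1.06400 / 1.18995 ≈ 0.89416.
Total real return ≈ -10.5842%.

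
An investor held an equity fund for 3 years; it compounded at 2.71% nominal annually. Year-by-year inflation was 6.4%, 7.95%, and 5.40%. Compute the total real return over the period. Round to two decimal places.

-10.50%

Cumulative inflation factor: 1.064 × 1.0795 × 1.0540 ≈ 1.21061.
Nominal growth factor: 1.08352. Real growth factor = 1.08352 / 1.21061 ≈ 0.89502.
Total real return ≈ -10.4979%.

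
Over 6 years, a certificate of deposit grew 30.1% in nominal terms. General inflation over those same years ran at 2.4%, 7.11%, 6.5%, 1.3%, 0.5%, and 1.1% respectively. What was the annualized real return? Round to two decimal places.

1.32%

Cumulative inflation factor: 1.024 × 1.0711 × 1.065 × 1.013 × 1.005 × 1.011 ≈ 1.20228.
Nominal growth factor: 1.30100. Real growth factor = 1.30100 / 1.20228 ≈ 1.08211.
Annualized: 1.08211^(1/6) − 1 ≈ 0.01324.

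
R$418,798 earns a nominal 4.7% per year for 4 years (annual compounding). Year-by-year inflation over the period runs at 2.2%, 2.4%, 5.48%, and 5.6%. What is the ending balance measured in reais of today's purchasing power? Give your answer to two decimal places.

R$431,724.24

Nominal value at maturity: R$418,798 × (1 + 4.7%)^4 ≈ R$503,258.74.
Price-level factor over 4 years: 1.022 × 1.024 × 1.0548 × 1.056 ≈ 1.1656948875.
Dividing the nominal maturity value by the price-level factor gives the value in today's money.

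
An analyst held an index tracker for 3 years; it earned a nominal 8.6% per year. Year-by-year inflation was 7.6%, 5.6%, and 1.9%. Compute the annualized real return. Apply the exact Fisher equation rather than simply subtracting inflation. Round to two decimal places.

3.42%

Cumulative inflation factor: 1.076 × 1.056 × 1.019 ≈ 1.15784.
Nominal growth factor: 1.28082. Real growth factor = 1.28082 / 1.15784 ≈ 1.10621.
Annualized: 1.10621^(1/3) − 1 ≈ 0.03422.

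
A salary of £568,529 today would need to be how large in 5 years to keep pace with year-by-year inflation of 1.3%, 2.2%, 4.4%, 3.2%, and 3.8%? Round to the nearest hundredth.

Cumulative price-level factor: 1.013 × 1.022 × 1.044 × 1.032 × 1.038 ≈ 1.1578115846.
The nominal amount required is £568,529 scaled up by that factor.

£658,249.46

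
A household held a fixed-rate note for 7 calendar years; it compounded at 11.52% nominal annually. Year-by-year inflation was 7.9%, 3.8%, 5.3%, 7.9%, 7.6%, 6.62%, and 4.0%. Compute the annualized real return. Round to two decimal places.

Cumulative inflation factor: 1.079 × 1.038 × 1.053 × 1.079 × 1.076 × 1.0662 × 1.040 ≈ 1.51828.
Nominal growth factor: 2.14521. Real growth factor = 2.14521 / 1.51828 ≈ 1.41292.
Annualized: 1.41292^(1/7) − 1 ≈ 0.05062.

5.06%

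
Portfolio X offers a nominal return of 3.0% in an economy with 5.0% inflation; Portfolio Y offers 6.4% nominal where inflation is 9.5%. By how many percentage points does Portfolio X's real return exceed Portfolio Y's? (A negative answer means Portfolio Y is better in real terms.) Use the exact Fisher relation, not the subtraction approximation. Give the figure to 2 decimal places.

0.93

Portfolio X real return: 1.030/1.050 − 1 = -1.905%.
Portfolio Y real return: 1.064/1.095 − 1 = -2.831%.
Difference: -1.905 − (-2.831) = 0.926 pp.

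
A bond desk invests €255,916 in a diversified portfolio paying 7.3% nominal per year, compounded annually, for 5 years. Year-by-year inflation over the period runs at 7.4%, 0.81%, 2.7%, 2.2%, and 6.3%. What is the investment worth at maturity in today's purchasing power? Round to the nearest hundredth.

€301,323.88

Nominal value at maturity: €255,916 × (1 + 7.3%)^5 ≈ €363,995.53.
Price-level factor over 5 years: 1.074 × 1.0081 × 1.027 × 1.022 × 1.063 ≈ 1.2079876661.
The maturity value deflated by that factor is the answer in today's purchasing power.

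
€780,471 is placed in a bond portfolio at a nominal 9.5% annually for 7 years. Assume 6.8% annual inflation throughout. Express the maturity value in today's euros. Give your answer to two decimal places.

Nominal value at maturity: €780,471 × (1 + 9.5%)^7 ≈ €1,473,179.29.
Price-level factor over 7 years: (1 + 6.8%)^7 ≈ 1.5848886996.
Dividing the nominal maturity value by the price-level factor gives the value in today's money.

€929,515.93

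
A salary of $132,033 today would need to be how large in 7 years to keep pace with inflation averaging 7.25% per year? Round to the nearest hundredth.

$215,508.10

Cumulative price-level factor: (1+7.25%)^7 ≈ 1.6322290611.
The nominal amount required is $132,033 scaled up by that factor.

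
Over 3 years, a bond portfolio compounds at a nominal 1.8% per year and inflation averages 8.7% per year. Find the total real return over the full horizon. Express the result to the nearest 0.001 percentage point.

-17.860%

The annual real rate is (1+1.8%)/(1+8.7%) − 1 = -6.3477%.
Compounded over 3 years: (1 + -0.063477)^3 − 1 ≈ -0.17860.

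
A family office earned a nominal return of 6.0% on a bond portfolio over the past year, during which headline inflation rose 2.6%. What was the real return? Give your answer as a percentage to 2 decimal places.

Real return via the Fisher equation: (1 + 6.0%)/(1 + 2.6%) − 1 = 1.060/1.026 − 1 ≈ 0.03314.

3.31%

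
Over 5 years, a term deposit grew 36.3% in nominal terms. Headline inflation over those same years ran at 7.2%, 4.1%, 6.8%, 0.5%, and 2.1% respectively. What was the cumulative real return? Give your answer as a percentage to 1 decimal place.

Cumulative inflation factor: 1.072 × 1.041 × 1.068 × 1.005 × 1.021 ≈ 1.22295.
Nominal growth factor: 1.36300. Real growth factor = 1.36300 / 1.22295 ≈ 1.11452.
Total real return ≈ 11.4519%.

11.5%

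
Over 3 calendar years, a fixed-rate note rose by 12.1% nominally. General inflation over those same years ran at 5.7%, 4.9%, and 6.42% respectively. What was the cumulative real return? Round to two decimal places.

-5.00%

Cumulative inflation factor: 1.057 × 1.049 × 1.0642 ≈ 1.17998.
Nominal growth factor: 1.12100. Real growth factor = 1.12100 / 1.17998 ≈ 0.95002.
Total real return ≈ -4.9982%.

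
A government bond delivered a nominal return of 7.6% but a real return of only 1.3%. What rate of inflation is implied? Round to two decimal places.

From (1+r_nom) = (1+r_real)(1+π), we get 1+π = (1 + 7.6%)/(1 + 1.3%) = 1.076/1.013 ≈ 1.06219.
So π ≈ 6.2192%.

6.22%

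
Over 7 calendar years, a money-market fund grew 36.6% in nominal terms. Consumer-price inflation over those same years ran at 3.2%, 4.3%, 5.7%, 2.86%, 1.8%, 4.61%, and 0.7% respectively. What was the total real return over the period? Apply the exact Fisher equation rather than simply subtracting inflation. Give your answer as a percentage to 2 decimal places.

Cumulative inflation factor: 1.032 × 1.043 × 1.057 × 1.0286 × 1.018 × 1.0461 × 1.007 ≈ 1.25498.
Nominal growth factor: 1.36600. Real growth factor = 1.36600 / 1.25498 ≈ 1.08847.
Total real return ≈ 8.8466%.

8.85%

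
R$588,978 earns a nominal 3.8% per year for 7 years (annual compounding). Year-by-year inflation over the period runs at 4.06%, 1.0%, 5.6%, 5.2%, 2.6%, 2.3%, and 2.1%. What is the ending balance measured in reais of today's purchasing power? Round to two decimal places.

Nominal value at maturity: R$588,978 × (1 + 3.8%)^7 ≈ R$764,681.44.
Price-level factor over 7 years: 1.0406 × 1.010 × 1.056 × 1.052 × 1.026 × 1.023 × 1.021 ≈ 1.2512197471.
Dividing the nominal maturity value by the price-level factor gives the value in today's money.

R$611,148.79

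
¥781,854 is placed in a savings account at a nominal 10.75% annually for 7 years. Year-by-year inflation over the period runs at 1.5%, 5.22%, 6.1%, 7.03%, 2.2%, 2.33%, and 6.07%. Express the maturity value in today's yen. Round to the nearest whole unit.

Nominal value at maturity: ¥781,854 × (1 + 10.75%)^7 ≈ ¥1,597,835.
Price-level factor over 7 years: 1.015 × 1.0522 × 1.061 × 1.0703 × 1.022 × 1.0233 × 1.0607 ≈ 1.3453388627.
The maturity value deflated by that factor is the answer in today's purchasing power.

¥1,187,682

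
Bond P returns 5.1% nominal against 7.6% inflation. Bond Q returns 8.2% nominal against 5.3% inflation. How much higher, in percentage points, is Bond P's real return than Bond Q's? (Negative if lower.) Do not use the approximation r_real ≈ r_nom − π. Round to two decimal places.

-5.08

Bond P real return: 1.051/1.076 − 1 = -2.323%.
Bond Q real return: 1.082/1.053 − 1 = 2.754%.
Difference: -2.323 − 2.754 = -5.077 pp.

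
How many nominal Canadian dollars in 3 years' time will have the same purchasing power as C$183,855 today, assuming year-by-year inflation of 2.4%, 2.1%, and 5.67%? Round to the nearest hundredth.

Cumulative price-level factor: 1.024 × 1.021 × 1.0567 = 1.1047840768.
The nominal amount required is C$183,855 scaled up by that factor.

C$203,120.08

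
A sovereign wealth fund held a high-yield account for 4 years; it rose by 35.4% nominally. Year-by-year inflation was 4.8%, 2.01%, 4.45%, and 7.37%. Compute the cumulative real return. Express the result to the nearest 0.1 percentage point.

Cumulative inflation factor: 1.048 × 1.0201 × 1.0445 × 1.0737 ≈ 1.19893.
Nominal growth factor: 1.35400. Real growth factor = 1.35400 / 1.19893 ≈ 1.12934.
Total real return ≈ 12.9336%.

12.9%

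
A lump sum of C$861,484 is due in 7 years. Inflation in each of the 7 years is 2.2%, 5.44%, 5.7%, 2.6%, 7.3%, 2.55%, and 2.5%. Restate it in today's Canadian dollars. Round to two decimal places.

Price-level factor over 7 years: 1.022 × 1.0544 × 1.057 × 1.026 × 1.073 × 1.0255 × 1.025 ≈ 1.3180682331.
Purchasing power today: C$861,484 divided by that factor.

C$653,595.91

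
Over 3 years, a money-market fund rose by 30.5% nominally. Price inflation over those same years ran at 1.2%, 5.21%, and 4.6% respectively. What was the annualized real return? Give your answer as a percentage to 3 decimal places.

5.426%

Cumulative inflation factor: 1.012 × 1.0521 × 1.046 ≈ 1.11370.
Nominal growth factor: 1.30500. Real growth factor = 1.30500 / 1.11370 ≈ 1.17177.
Annualized: 1.17177^(1/3) − 1 ≈ 0.05426.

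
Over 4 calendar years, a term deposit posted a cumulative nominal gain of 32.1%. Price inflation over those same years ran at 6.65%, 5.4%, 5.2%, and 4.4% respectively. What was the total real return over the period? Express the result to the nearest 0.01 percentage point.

Cumulative inflation factor: 1.0665 × 1.054 × 1.052 × 1.044 ≈ 1.23458.
Nominal growth factor: 1.32100. Real growth factor = 1.32100 / 1.23458 ≈ 1.07000.
Total real return ≈ 7.0003%.

7.00%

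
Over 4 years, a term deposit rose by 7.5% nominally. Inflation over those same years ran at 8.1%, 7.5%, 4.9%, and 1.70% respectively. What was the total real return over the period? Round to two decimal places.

Cumulative inflation factor: 1.081 × 1.075 × 1.049 × 1.0170 ≈ 1.23974.
Nominal growth factor: 1.07500. Real growth factor = 1.07500 / 1.23974 ≈ 0.86712.
Total real return ≈ -13.2883%.

-13.29%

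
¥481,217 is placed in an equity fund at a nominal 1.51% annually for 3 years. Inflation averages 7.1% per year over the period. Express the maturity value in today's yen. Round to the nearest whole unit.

¥409,731

Nominal value at maturity: ¥481,217 × (1 + 1.51%)^3 ≈ ¥503,347.
Price-level factor over 3 years: (1 + 7.1%)^3 = 1.228480911.
Dividing the nominal maturity value by the price-level factor gives the value in today's money.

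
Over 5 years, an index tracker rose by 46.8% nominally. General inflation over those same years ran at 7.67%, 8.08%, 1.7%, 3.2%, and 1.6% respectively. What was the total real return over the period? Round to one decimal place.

Cumulative inflation factor: 1.0767 × 1.0808 × 1.017 × 1.032 × 1.016 ≈ 1.24089.
Nominal growth factor: 1.46800. Real growth factor = 1.46800 / 1.24089 ≈ 1.18302.
Total real return ≈ 18.3019%.

18.3%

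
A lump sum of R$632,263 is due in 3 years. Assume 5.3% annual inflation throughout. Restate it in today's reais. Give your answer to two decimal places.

Price-level factor over 3 years: (1 + 5.3%)^3 = 1.167575877.
Purchasing power today: R$632,263 divided by that factor.

R$541,517.70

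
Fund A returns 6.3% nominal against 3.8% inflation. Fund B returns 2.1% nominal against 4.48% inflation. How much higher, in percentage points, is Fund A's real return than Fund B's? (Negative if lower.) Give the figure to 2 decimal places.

Fund A real return: 1.063/1.038 − 1 = 2.408%.
Fund B real return: 1.021/1.0448 − 1 = -2.278%.
Difference: 2.408 − (-2.278) = 4.686 pp.

4.69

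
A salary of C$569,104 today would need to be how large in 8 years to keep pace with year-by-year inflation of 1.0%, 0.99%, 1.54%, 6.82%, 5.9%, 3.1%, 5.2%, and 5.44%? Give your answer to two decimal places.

Cumulative price-level factor: 1.010 × 1.0099 × 1.0154 × 1.0682 × 1.059 × 1.031 × 1.052 × 1.0544 ≈ 1.3398779532.
The nominal amount required is C$569,104 scaled up by that factor.

C$762,529.90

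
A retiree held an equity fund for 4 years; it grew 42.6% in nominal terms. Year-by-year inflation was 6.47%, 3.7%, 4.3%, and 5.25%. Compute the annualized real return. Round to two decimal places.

Cumulative inflation factor: 1.0647 × 1.037 × 1.043 × 1.0525 ≈ 1.21203.
Nominal growth factor: 1.42600. Real growth factor = 1.42600 / 1.21203 ≈ 1.17654.
Annualized: 1.17654^(1/4) − 1 ≈ 0.04148.

4.15%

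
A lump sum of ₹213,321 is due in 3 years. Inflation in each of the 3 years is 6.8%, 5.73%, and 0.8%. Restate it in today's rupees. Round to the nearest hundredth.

Price-level factor over 3 years: 1.068 × 1.0573 × 1.008 = 1.1382299712.
Purchasing power today: ₹213,321 divided by that factor.

₹187,414.67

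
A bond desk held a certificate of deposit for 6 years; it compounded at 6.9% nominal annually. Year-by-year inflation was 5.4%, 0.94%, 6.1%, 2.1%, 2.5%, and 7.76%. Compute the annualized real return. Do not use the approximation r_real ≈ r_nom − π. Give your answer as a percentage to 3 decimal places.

Cumulative inflation factor: 1.054 × 1.0094 × 1.061 × 1.021 × 1.025 × 1.0776 ≈ 1.27299.
Nominal growth factor: 1.49233. Real growth factor = 1.49233 / 1.27299 ≈ 1.17230.
Annualized: 1.17230^(1/6) − 1 ≈ 0.02685.

2.685%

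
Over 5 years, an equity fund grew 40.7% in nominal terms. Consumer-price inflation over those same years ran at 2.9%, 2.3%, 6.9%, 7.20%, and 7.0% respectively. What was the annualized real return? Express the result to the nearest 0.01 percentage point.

1.74%

Cumulative inflation factor: 1.029 × 1.023 × 1.069 × 1.0720 × 1.070 ≈ 1.29077.
Nominal growth factor: 1.40700. Real growth factor = 1.40700 / 1.29077 ≈ 1.09005.
Annualized: 1.09005^(1/5) − 1 ≈ 0.01739.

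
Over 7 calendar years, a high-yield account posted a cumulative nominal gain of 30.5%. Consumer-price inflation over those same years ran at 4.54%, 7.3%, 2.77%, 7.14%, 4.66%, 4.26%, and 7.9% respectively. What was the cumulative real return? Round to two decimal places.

-10.26%

Cumulative inflation factor: 1.0454 × 1.073 × 1.0277 × 1.0714 × 1.0466 × 1.0426 × 1.079 ≈ 1.45419.
Nominal growth factor: 1.30500. Real growth factor = 1.30500 / 1.45419 ≈ 0.89741.
Total real return ≈ -10.2591%.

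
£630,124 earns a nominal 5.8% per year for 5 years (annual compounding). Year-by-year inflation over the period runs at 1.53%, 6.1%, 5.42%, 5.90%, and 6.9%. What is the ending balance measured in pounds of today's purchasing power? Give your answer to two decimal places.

Nominal value at maturity: £630,124 × (1 + 5.8%)^5 ≈ £835,322.85.
Price-level factor over 5 years: 1.0153 × 1.061 × 1.0542 × 1.0590 × 1.069 ≈ 1.2856017274.
Dividing the nominal maturity value by the price-level factor gives the value in today's money.

£649,752.43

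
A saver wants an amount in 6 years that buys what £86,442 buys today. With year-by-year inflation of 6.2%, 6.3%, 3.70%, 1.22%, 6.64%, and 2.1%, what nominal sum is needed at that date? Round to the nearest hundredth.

£111,525.34

Cumulative price-level factor: 1.062 × 1.063 × 1.0370 × 1.0122 × 1.0664 × 1.021 ≈ 1.2901753770.
The nominal amount required is £86,442 scaled up by that factor.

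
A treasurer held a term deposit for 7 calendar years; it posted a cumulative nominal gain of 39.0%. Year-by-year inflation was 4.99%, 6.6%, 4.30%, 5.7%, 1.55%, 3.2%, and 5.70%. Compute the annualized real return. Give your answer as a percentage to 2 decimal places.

0.24%

Cumulative inflation factor: 1.0499 × 1.066 × 1.0430 × 1.057 × 1.0155 × 1.032 × 1.0570 ≈ 1.36678.
Nominal growth factor: 1.39000. Real growth factor = 1.39000 / 1.36678 ≈ 1.01699.
Annualized: 1.01699^(1/7) − 1 ≈ 0.00241.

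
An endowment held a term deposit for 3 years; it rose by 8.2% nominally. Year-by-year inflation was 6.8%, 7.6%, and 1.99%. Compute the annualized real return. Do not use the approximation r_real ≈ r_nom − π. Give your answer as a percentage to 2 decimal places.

Cumulative inflation factor: 1.068 × 1.076 × 1.0199 ≈ 1.17204.
Nominal growth factor: 1.08200. Real growth factor = 1.08200 / 1.17204 ≈ 0.92318.
Annualized: 0.92318^(1/3) − 1 ≈ -0.02629.

-2.63%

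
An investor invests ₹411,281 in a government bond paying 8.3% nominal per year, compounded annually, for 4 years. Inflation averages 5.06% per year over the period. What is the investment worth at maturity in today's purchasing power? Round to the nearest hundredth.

Nominal value at maturity: ₹411,281 × (1 + 8.3%)^4 ≈ ₹565,786.36.
Price-level factor over 4 years: (1 + 5.06%)^4 ≈ 1.2182869323.
The maturity value deflated by that factor is the answer in today's purchasing power.

₹464,411.42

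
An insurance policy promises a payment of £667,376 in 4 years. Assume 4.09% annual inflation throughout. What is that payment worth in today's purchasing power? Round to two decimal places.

£568,505.34

Price-level factor over 4 years: (1 + 4.09%)^4 ≈ 1.1739133300.
Purchasing power today: £667,376 divided by that factor.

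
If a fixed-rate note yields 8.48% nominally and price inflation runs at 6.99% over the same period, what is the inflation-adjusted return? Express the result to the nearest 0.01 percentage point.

Real return via the Fisher equation: (1 + 8.48%)/(1 + 6.99%) − 1 = 1.0848/1.0699 − 1 ≈ 0.01393.

1.39%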